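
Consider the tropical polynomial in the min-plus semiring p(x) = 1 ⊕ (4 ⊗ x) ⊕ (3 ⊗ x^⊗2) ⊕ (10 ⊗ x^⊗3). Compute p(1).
p(1) = 1

A tropical monomial a ⊗ x^⊗i evaluates to a + i · x. Evaluating each term at x = 1:
  Term 0 contributes 1 + 0 · 1 = 1
  Term 1 contributes 4 + 1 · 1 = 5
  Term 2 contributes 3 + 2 · 1 = 5
  Term 3 contributes 10 + 3 · 1 = 13
p(1) = ⊕ of these = min[1, 5, 5, 13] = 1.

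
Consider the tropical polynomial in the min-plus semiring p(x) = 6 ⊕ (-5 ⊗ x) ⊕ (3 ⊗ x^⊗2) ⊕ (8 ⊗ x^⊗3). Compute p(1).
p(1) = -4

A tropical monomial a ⊗ x^⊗i evaluates to a + i · x. Evaluating each term at x = 1:
  Term 0 contributes 6 + 0 · 1 = 6
  Term 1 contributes -5 + 1 · 1 = -4
  Term 2 contributes 3 + 2 · 1 = 5
  Term 3 contributes 8 + 3 · 1 = 11
p(1) = ⊕ of these = min[6, -4, 5, 11] = -4.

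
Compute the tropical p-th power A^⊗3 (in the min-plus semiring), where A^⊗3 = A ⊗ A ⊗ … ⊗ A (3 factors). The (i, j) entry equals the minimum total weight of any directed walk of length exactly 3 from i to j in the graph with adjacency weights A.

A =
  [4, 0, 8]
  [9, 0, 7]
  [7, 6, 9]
A^⊗3 =
  [9, 0, 7]
  [9, 0, 7]
  [15, 6, 13]

Each entry (A^⊗3)_ij equals the minimum over all length-3 walks i = v_0 → v_1 → … → v_3 = j of Σ_t A[v_t][v_{t+1}]. For example, for (i, j) = (0, 2) we minimise over 9 possible intermediate vertex sequences; the minimum is 7, attained along the walk 0 → 1 → 1 → 2.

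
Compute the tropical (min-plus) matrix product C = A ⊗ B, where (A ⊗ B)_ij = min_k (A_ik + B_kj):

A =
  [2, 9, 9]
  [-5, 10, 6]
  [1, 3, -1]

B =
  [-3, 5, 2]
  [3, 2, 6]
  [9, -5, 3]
A ⊗ B =
  [-1, 4, 4]
  [-8, 0, -3]
  [-2, -6, 2]

Apply the min-plus product entry-by-entry:
  C[0][0] = min over k of (A[0][0] + B[0][0] = 2 + -3 = -1, A[0][1] + B[1][0] = 9 + 3 = 12, A[0][2] + B[2][0] = 9 + 9 = 18) = -1 (attained at k = 0)
  C[0][1] = min over k of (A[0][0] + B[0][1] = 2 + 5 = 7, A[0][1] + B[1][1] = 9 + 2 = 11, A[0][2] + B[2][1] = 9 + -5 = 4) = 4 (attained at k = 2)
  C[0][2] = min over k of (A[0][0] + B[0][2] = 2 + 2 = 4, A[0][1] + B[1][2] = 9 + 6 = 15, A[0][2] + B[2][2] = 9 + 3 = 12) = 4 (attained at k = 0)
  C[1][0] = min over k of (A[1][0] + B[0][0] = -5 + -3 = -8, A[1][1] + B[1][0] = 10 + 3 = 13, A[1][2] + B[2][0] = 6 + 9 = 15) = -8 (attained at k = 0)
  C[1][1] = min over k of (A[1][0] + B[0][1] = -5 + 5 = 0, A[1][1] + B[1][1] = 10 + 2 = 12, A[1][2] + B[2][1] = 6 + -5 = 1) = 0 (attained at k = 0)
  C[1][2] = min over k of (A[1][0] + B[0][2] = -5 + 2 = -3, A[1][1] + B[1][2] = 10 + 6 = 16, A[1][2] + B[2][2] = 6 + 3 = 9) = -3 (attained at k = 0)
  C[2][0] = min over k of (A[2][0] + B[0][0] = 1 + -3 = -2, A[2][1] + B[1][0] = 3 + 3 = 6, A[2][2] + B[2][0] = -1 + 9 = 8) = -2 (attained at k = 0)
  C[2][1] = min over k of (A[2][0] + B[0][1] = 1 + 5 = 6, A[2][1] + B[1][1] = 3 + 2 = 5, A[2][2] + B[2][1] = -1 + -5 = -6) = -6 (attained at k = 2)
  C[2][2] = min over k of (A[2][0] + B[0][2] = 1 + 2 = 3, A[2][1] + B[1][2] = 3 + 6 = 9, A[2][2] + B[2][2] = -1 + 3 = 2) = 2 (attained at k = 2)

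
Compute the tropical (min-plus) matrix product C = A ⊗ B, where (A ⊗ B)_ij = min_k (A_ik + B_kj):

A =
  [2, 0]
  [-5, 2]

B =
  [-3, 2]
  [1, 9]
A ⊗ B =
  [-1, 4]
  [-8, -3]

Apply the min-plus product entry-by-entry:
  C[0][0] = min over k of (A[0][0] + B[0][0] = 2 + -3 = -1, A[0][1] + B[1][0] = 0 + 1 = 1) = -1 (attained at k = 0)
  C[0][1] = min over k of (A[0][0] + B[0][1] = 2 + 2 = 4, A[0][1] + B[1][1] = 0 + 9 = 9) = 4 (attained at k = 0)
  C[1][0] = min over k of (A[1][0] + B[0][0] = -5 + -3 = -8, A[1][1] + B[1][0] = 2 + 1 = 3) = -8 (attained at k = 0)
  C[1][1] = min over k of (A[1][0] + B[0][1] = -5 + 2 = -3, A[1][1] + B[1][1] = 2 + 9 = 11) = -3 (attained at k = 0)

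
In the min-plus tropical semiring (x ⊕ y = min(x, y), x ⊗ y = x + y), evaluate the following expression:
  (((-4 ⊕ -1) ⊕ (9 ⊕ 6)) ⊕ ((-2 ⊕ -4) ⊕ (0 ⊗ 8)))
(((-4 ⊕ -1) ⊕ (9 ⊕ 6)) ⊕ ((-2 ⊕ -4) ⊕ (0 ⊗ 8))) = -4

Expand innermost to outermost. Recall ⊕ takes the minimum of its arguments and ⊗ takes their sum. Working out the expression (((-4 ⊕ -1) ⊕ (9 ⊕ 6)) ⊕ ((-2 ⊕ -4) ⊕ (0 ⊗ 8))) gives -4.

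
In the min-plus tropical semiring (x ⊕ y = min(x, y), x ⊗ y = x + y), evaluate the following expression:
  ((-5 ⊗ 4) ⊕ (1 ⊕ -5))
((-5 ⊗ 4) ⊕ (1 ⊕ -5)) = -5

Expand innermost to outermost. Recall ⊕ takes the minimum of its arguments and ⊗ takes their sum. Working out the expression ((-5 ⊗ 4) ⊕ (1 ⊕ -5)) gives -5.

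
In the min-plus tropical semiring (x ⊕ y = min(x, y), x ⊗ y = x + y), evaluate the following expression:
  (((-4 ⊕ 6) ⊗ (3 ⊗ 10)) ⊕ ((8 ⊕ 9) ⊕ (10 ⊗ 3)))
(((-4 ⊕ 6) ⊗ (3 ⊗ 10)) ⊕ ((8 ⊕ 9) ⊕ (10 ⊗ 3))) = 8

Expand innermost to outermost. Recall ⊕ takes the minimum of its arguments and ⊗ takes their sum. Working out the expression (((-4 ⊕ 6) ⊗ (3 ⊗ 10)) ⊕ ((8 ⊕ 9) ⊕ (10 ⊗ 3))) gives 8.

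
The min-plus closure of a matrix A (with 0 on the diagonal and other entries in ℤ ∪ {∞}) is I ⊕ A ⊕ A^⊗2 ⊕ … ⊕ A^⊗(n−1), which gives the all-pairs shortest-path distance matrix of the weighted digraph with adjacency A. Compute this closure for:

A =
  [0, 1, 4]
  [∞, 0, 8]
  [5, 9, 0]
Closure =
  [0, 1, 4]
  [13, 0, 8]
  [5, 6, 0]

This is the Floyd-Warshall all-pairs shortest-path computation. For each intermediate vertex k = 0, 1, …, 2, update dist[i][j] ← min(dist[i][j], dist[i][k] + dist[k][j]). The final matrix gives, for each (i, j), the minimum total weight of any directed path from i to j (possibly empty when i = j).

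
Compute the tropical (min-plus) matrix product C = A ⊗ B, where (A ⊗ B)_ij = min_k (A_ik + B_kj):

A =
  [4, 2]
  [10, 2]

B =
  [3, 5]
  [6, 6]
A ⊗ B =
  [7, 8]
  [8, 8]

Apply the min-plus product entry-by-entry:
  C[0][0] = min over k of (A[0][0] + B[0][0] = 4 + 3 = 7, A[0][1] + B[1][0] = 2 + 6 = 8) = 7 (attained at k = 0)
  C[0][1] = min over k of (A[0][0] + B[0][1] = 4 + 5 = 9, A[0][1] + B[1][1] = 2 + 6 = 8) = 8 (attained at k = 1)
  C[1][0] = min over k of (A[1][0] + B[0][0] = 10 + 3 = 13, A[1][1] + B[1][0] = 2 + 6 = 8) = 8 (attained at k = 1)
  C[1][1] = min over k of (A[1][0] + B[0][1] = 10 + 5 = 15, A[1][1] + B[1][1] = 2 + 6 = 8) = 8 (attained at k = 1)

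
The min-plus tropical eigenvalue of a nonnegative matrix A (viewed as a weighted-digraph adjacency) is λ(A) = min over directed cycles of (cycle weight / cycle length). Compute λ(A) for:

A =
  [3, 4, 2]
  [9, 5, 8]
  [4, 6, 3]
λ(A) = 3

Enumerate directed cycles and compute their means (weight / length). Sample:
  cycle 0 → 0: weight = 3, length = 1, mean = 3/1 ≈ 3.000
  cycle 1 → 1: weight = 5, length = 1, mean = 5/1 ≈ 5.000
  cycle 2 → 2: weight = 3, length = 1, mean = 3/1 ≈ 3.000
  cycle 0 → 1 → 0: weight = 13, length = 2, mean = 13/2 ≈ 6.500
  cycle 0 → 2 → 0: weight = 6, length = 2, mean = 6/2 ≈ 3.000
  cycle 1 → 0 → 1: weight = 13, length = 2, mean = 13/2 ≈ 6.500
Minimum mean = 3.000, attained e.g. along the cycle 0 → 0 with weight 3 and length 1. So λ(A) = 3/1 = 3.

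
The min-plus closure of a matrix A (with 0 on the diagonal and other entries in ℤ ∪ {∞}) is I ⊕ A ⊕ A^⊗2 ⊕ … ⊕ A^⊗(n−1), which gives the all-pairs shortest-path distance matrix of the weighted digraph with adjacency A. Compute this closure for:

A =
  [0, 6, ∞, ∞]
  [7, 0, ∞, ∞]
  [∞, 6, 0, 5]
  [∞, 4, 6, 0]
Closure =
  [0, 6, ∞, ∞]
  [7, 0, ∞, ∞]
  [13, 6, 0, 5]
  [11, 4, 6, 0]

This is the Floyd-Warshall all-pairs shortest-path computation. For each intermediate vertex k = 0, 1, …, 3, update dist[i][j] ← min(dist[i][j], dist[i][k] + dist[k][j]). The final matrix gives, for each (i, j), the minimum total weight of any directed path from i to j (possibly empty when i = j).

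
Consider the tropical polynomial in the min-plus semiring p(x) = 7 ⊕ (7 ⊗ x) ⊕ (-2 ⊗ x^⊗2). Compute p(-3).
p(-3) = -8

A tropical monomial a ⊗ x^⊗i evaluates to a + i · x. Evaluating each term at x = -3:
  Term 0 contributes 7 + 0 · -3 = 7
  Term 1 contributes 7 + 1 · -3 = 4
  Term 2 contributes -2 + 2 · -3 = -8
p(-3) = ⊕ of these = min[7, 4, -8] = -8.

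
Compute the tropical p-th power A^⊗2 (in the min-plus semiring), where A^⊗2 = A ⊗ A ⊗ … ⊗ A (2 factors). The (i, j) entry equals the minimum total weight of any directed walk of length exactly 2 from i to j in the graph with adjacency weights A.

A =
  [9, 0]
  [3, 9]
A^⊗2 =
  [3, 9]
  [12, 3]

Each entry (A^⊗2)_ij equals the minimum over all length-2 walks i = v_0 → v_1 → … → v_2 = j of Σ_t A[v_t][v_{t+1}]. For example, for (i, j) = (0, 1) we minimise over 2 possible intermediate vertex sequences; the minimum is 9, attained along the walk 0 → 0 → 1.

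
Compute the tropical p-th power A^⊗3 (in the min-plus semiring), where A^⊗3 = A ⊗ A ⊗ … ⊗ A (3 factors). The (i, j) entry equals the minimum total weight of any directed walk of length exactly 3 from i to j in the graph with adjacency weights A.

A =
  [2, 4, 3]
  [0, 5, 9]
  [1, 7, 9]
A^⊗3 =
  [6, 8, 7]
  [4, 6, 5]
  [5, 7, 6]

Each entry (A^⊗3)_ij equals the minimum over all length-3 walks i = v_0 → v_1 → … → v_3 = j of Σ_t A[v_t][v_{t+1}]. For example, for (i, j) = (0, 2) we minimise over 9 possible intermediate vertex sequences; the minimum is 7, attained along the walk 0 → 0 → 0 → 2.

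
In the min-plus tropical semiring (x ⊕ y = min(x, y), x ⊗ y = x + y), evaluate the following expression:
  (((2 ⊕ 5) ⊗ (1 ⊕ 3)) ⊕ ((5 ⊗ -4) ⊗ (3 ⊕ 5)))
(((2 ⊕ 5) ⊗ (1 ⊕ 3)) ⊕ ((5 ⊗ -4) ⊗ (3 ⊕ 5))) = 3

Expand innermost to outermost. Recall ⊕ takes the minimum of its arguments and ⊗ takes their sum. Working out the expression (((2 ⊕ 5) ⊗ (1 ⊕ 3)) ⊕ ((5 ⊗ -4) ⊗ (3 ⊕ 5))) gives 3.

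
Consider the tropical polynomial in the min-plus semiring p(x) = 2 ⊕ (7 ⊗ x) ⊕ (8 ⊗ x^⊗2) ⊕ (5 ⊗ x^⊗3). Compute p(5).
p(5) = 2

A tropical monomial a ⊗ x^⊗i evaluates to a + i · x. Evaluating each term at x = 5:
  Term 0 contributes 2 + 0 · 5 = 2
  Term 1 contributes 7 + 1 · 5 = 12
  Term 2 contributes 8 + 2 · 5 = 18
  Term 3 contributes 5 + 3 · 5 = 20
p(5) = ⊕ of these = min[2, 12, 18, 20] = 2.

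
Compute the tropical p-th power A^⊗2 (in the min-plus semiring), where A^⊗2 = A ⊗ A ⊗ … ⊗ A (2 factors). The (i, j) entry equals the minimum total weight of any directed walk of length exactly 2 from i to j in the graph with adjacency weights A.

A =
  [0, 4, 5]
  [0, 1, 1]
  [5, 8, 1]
A^⊗2 =
  [0, 4, 5]
  [0, 2, 2]
  [5, 9, 2]

Each entry (A^⊗2)_ij equals the minimum over all length-2 walks i = v_0 → v_1 → … → v_2 = j of Σ_t A[v_t][v_{t+1}]. For example, for (i, j) = (0, 2) we minimise over 3 possible intermediate vertex sequences; the minimum is 5, attained along the walk 0 → 0 → 2.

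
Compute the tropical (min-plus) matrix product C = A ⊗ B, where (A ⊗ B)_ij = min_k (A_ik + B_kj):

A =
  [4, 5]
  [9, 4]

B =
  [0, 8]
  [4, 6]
A ⊗ B =
  [4, 11]
  [8, 10]

Apply the min-plus product entry-by-entry:
  C[0][0] = min over k of (A[0][0] + B[0][0] = 4 + 0 = 4, A[0][1] + B[1][0] = 5 + 4 = 9) = 4 (attained at k = 0)
  C[0][1] = min over k of (A[0][0] + B[0][1] = 4 + 8 = 12, A[0][1] + B[1][1] = 5 + 6 = 11) = 11 (attained at k = 1)
  C[1][0] = min over k of (A[1][0] + B[0][0] = 9 + 0 = 9, A[1][1] + B[1][0] = 4 + 4 = 8) = 8 (attained at k = 1)
  C[1][1] = min over k of (A[1][0] + B[0][1] = 9 + 8 = 17, A[1][1] + B[1][1] = 4 + 6 = 10) = 10 (attained at k = 1)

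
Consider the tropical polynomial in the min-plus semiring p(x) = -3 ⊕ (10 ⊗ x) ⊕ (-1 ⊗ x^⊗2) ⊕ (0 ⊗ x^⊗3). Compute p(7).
p(7) = -3

A tropical monomial a ⊗ x^⊗i evaluates to a + i · x. Evaluating each term at x = 7:
  Term 0 contributes -3 + 0 · 7 = -3
  Term 1 contributes 10 + 1 · 7 = 17
  Term 2 contributes -1 + 2 · 7 = 13
  Term 3 contributes 0 + 3 · 7 = 21
p(7) = ⊕ of these = min[-3, 17, 13, 21] = -3.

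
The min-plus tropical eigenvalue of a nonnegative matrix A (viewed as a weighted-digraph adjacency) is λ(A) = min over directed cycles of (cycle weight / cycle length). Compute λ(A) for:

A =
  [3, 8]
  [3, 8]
λ(A) = 3

Enumerate directed cycles and compute their means (weight / length). Sample:
  cycle 0 → 0: weight = 3, length = 1, mean = 3/1 ≈ 3.000
  cycle 1 → 1: weight = 8, length = 1, mean = 8/1 ≈ 8.000
  cycle 0 → 1 → 0: weight = 11, length = 2, mean = 11/2 ≈ 5.500
  cycle 1 → 0 → 1: weight = 11, length = 2, mean = 11/2 ≈ 5.500
Minimum mean = 3.000, attained e.g. along the cycle 0 → 0 with weight 3 and length 1. So λ(A) = 3/1 = 3.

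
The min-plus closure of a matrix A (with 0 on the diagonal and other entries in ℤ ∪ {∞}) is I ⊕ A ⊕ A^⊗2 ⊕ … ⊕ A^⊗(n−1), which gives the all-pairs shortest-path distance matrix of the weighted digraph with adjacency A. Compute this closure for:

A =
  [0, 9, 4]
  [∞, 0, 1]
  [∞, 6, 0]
Closure =
  [0, 9, 4]
  [∞, 0, 1]
  [∞, 6, 0]

This is the Floyd-Warshall all-pairs shortest-path computation. For each intermediate vertex k = 0, 1, …, 2, update dist[i][j] ← min(dist[i][j], dist[i][k] + dist[k][j]). The final matrix gives, for each (i, j), the minimum total weight of any directed path from i to j (possibly empty when i = j).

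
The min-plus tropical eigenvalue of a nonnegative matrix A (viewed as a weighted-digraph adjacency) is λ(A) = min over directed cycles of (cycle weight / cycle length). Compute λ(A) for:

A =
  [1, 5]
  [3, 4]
λ(A) = 1

Enumerate directed cycles and compute their means (weight / length). Sample:
  cycle 0 → 0: weight = 1, length = 1, mean = 1/1 ≈ 1.000
  cycle 1 → 1: weight = 4, length = 1, mean = 4/1 ≈ 4.000
  cycle 0 → 1 → 0: weight = 8, length = 2, mean = 8/2 ≈ 4.000
  cycle 1 → 0 → 1: weight = 8, length = 2, mean = 8/2 ≈ 4.000
Minimum mean = 1.000, attained e.g. along the cycle 0 → 0 with weight 1 and length 1. So λ(A) = 1/1 = 1.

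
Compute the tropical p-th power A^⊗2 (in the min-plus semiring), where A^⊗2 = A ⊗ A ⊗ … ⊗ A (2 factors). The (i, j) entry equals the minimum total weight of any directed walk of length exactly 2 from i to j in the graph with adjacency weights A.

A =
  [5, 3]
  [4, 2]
A^⊗2 =
  [7, 5]
  [6, 4]

Each entry (A^⊗2)_ij equals the minimum over all length-2 walks i = v_0 → v_1 → … → v_2 = j of Σ_t A[v_t][v_{t+1}]. For example, for (i, j) = (0, 1) we minimise over 2 possible intermediate vertex sequences; the minimum is 5, attained along the walk 0 → 1 → 1.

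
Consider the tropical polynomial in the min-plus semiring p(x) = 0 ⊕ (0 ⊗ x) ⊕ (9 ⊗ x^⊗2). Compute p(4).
p(4) = 0

A tropical monomial a ⊗ x^⊗i evaluates to a + i · x. Evaluating each term at x = 4:
  Term 0 contributes 0 + 0 · 4 = 0
  Term 1 contributes 0 + 1 · 4 = 4
  Term 2 contributes 9 + 2 · 4 = 17
p(4) = ⊕ of these = min[0, 4, 17] = 0.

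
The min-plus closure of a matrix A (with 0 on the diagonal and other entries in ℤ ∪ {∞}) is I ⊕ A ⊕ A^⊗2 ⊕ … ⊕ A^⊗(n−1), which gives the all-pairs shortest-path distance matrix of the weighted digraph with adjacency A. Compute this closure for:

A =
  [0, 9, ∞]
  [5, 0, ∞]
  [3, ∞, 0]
Closure =
  [0, 9, ∞]
  [5, 0, ∞]
  [3, 12, 0]

This is the Floyd-Warshall all-pairs shortest-path computation. For each intermediate vertex k = 0, 1, …, 2, update dist[i][j] ← min(dist[i][j], dist[i][k] + dist[k][j]). The final matrix gives, for each (i, j), the minimum total weight of any directed path from i to j (possibly empty when i = j).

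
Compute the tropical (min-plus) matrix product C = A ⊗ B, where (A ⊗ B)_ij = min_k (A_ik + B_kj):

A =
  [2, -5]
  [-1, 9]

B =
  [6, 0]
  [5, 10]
A ⊗ B =
  [0, 2]
  [5, -1]

Apply the min-plus product entry-by-entry:
  C[0][0] = min over k of (A[0][0] + B[0][0] = 2 + 6 = 8, A[0][1] + B[1][0] = -5 + 5 = 0) = 0 (attained at k = 1)
  C[0][1] = min over k of (A[0][0] + B[0][1] = 2 + 0 = 2, A[0][1] + B[1][1] = -5 + 10 = 5) = 2 (attained at k = 0)
  C[1][0] = min over k of (A[1][0] + B[0][0] = -1 + 6 = 5, A[1][1] + B[1][0] = 9 + 5 = 14) = 5 (attained at k = 0)
  C[1][1] = min over k of (A[1][0] + B[0][1] = -1 + 0 = -1, A[1][1] + B[1][1] = 9 + 10 = 19) = -1 (attained at k = 0)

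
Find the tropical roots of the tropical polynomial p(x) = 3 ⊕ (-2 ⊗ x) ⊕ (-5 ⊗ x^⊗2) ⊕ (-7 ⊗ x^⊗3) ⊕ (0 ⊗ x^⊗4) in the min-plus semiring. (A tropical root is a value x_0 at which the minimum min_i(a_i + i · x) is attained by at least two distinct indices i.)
Roots: {-7, 2, 3, 5}

Each tropical root is a break point of the lower envelope of the lines y = a_i + i · x (there are 5 lines, with slopes 0, 1, ..., 4). Only the lines that attain the minimum somewhere contribute to roots; other lines are dominated. Here the surviving (envelope) indices are i = 4, i = 3, i = 2, i = 1, i = 0.
Intersections between consecutive envelope lines give the roots: for adjacent envelope indices i < j the intersection is x = (a_i − a_j) / (j − i). Reading off the sorted break points: {-7, 2, 3, 5}.
Verification: at each break x_0, at least two indices attain the minimum of min_i(a_i + i · x_0).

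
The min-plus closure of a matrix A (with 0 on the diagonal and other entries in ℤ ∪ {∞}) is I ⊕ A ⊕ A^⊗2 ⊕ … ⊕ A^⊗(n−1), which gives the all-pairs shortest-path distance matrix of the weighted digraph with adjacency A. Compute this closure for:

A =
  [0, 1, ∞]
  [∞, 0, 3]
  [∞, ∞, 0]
Closure =
  [0, 1, 4]
  [∞, 0, 3]
  [∞, ∞, 0]

This is the Floyd-Warshall all-pairs shortest-path computation. For each intermediate vertex k = 0, 1, …, 2, update dist[i][j] ← min(dist[i][j], dist[i][k] + dist[k][j]). The final matrix gives, for each (i, j), the minimum total weight of any directed path from i to j (possibly empty when i = j).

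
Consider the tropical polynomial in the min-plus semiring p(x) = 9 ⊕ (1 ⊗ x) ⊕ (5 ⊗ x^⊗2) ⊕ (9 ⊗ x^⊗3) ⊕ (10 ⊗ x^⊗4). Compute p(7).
p(7) = 8

A tropical monomial a ⊗ x^⊗i evaluates to a + i · x. Evaluating each term at x = 7:
  Term 0 contributes 9 + 0 · 7 = 9
  Term 1 contributes 1 + 1 · 7 = 8
  Term 2 contributes 5 + 2 · 7 = 19
  Term 3 contributes 9 + 3 · 7 = 30
  Term 4 contributes 10 + 4 · 7 = 38
p(7) = ⊕ of these = min[9, 8, 19, 30, 38] = 8.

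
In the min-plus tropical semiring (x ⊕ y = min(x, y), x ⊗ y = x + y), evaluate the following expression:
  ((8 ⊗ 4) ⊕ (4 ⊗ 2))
((8 ⊗ 4) ⊕ (4 ⊗ 2)) = 6

Expand innermost to outermost. Recall ⊕ takes the minimum of its arguments and ⊗ takes their sum. Working out the expression ((8 ⊗ 4) ⊕ (4 ⊗ 2)) gives 6.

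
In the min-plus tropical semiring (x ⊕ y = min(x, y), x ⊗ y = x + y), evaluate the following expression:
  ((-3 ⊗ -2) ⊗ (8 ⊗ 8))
((-3 ⊗ -2) ⊗ (8 ⊗ 8)) = 11

Expand innermost to outermost. Recall ⊕ takes the minimum of its arguments and ⊗ takes their sum. Working out the expression ((-3 ⊗ -2) ⊗ (8 ⊗ 8)) gives 11.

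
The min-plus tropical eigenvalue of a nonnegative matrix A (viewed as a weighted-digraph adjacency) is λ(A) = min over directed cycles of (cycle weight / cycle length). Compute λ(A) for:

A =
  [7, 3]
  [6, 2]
λ(A) = 2

Enumerate directed cycles and compute their means (weight / length). Sample:
  cycle 0 → 0: weight = 7, length = 1, mean = 7/1 ≈ 7.000
  cycle 1 → 1: weight = 2, length = 1, mean = 2/1 ≈ 2.000
  cycle 0 → 1 → 0: weight = 9, length = 2, mean = 9/2 ≈ 4.500
  cycle 1 → 0 → 1: weight = 9, length = 2, mean = 9/2 ≈ 4.500
Minimum mean = 2.000, attained e.g. along the cycle 1 → 1 with weight 2 and length 1. So λ(A) = 2/1 = 2.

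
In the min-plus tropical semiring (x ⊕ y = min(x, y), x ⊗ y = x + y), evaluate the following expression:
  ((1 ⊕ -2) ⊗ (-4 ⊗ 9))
((1 ⊕ -2) ⊗ (-4 ⊗ 9)) = 3

Expand innermost to outermost. Recall ⊕ takes the minimum of its arguments and ⊗ takes their sum. Working out the expression ((1 ⊕ -2) ⊗ (-4 ⊗ 9)) gives 3.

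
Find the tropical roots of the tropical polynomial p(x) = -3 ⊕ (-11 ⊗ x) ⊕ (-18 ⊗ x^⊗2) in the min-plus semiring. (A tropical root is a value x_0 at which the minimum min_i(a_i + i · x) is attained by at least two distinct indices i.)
Roots: {7, 8}

Each tropical root is a break point of the lower envelope of the lines y = a_i + i · x (there are 3 lines, with slopes 0, 1, ..., 2). Only the lines that attain the minimum somewhere contribute to roots; other lines are dominated. Here the surviving (envelope) indices are i = 2, i = 1, i = 0.
Intersections between consecutive envelope lines give the roots: for adjacent envelope indices i < j the intersection is x = (a_i − a_j) / (j − i). Reading off the sorted break points: {7, 8}.
Verification: at each break x_0, at least two indices attain the minimum of min_i(a_i + i · x_0).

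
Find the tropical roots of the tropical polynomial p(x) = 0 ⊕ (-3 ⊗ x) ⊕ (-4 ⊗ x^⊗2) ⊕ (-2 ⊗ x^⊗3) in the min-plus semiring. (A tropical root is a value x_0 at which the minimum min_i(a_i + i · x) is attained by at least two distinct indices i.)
Roots: {-2, 1, 3}

Each tropical root is a break point of the lower envelope of the lines y = a_i + i · x (there are 4 lines, with slopes 0, 1, ..., 3). Only the lines that attain the minimum somewhere contribute to roots; other lines are dominated. Here the surviving (envelope) indices are i = 3, i = 2, i = 1, i = 0.
Intersections between consecutive envelope lines give the roots: for adjacent envelope indices i < j the intersection is x = (a_i − a_j) / (j − i). Reading off the sorted break points: {-2, 1, 3}.
Verification: at each break x_0, at least two indices attain the minimum of min_i(a_i + i · x_0).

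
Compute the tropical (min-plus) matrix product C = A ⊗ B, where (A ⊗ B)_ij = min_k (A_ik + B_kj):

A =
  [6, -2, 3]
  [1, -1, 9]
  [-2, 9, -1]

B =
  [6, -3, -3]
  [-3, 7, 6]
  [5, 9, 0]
A ⊗ B =
  [-5, 3, 3]
  [-4, -2, -2]
  [4, -5, -5]

Apply the min-plus product entry-by-entry:
  C[0][0] = min over k of (A[0][0] + B[0][0] = 6 + 6 = 12, A[0][1] + B[1][0] = -2 + -3 = -5, A[0][2] + B[2][0] = 3 + 5 = 8) = -5 (attained at k = 1)
  C[0][1] = min over k of (A[0][0] + B[0][1] = 6 + -3 = 3, A[0][1] + B[1][1] = -2 + 7 = 5, A[0][2] + B[2][1] = 3 + 9 = 12) = 3 (attained at k = 0)
  C[0][2] = min over k of (A[0][0] + B[0][2] = 6 + -3 = 3, A[0][1] + B[1][2] = -2 + 6 = 4, A[0][2] + B[2][2] = 3 + 0 = 3) = 3 (attained at k = 0)
  C[1][0] = min over k of (A[1][0] + B[0][0] = 1 + 6 = 7, A[1][1] + B[1][0] = -1 + -3 = -4, A[1][2] + B[2][0] = 9 + 5 = 14) = -4 (attained at k = 1)
  C[1][1] = min over k of (A[1][0] + B[0][1] = 1 + -3 = -2, A[1][1] + B[1][1] = -1 + 7 = 6, A[1][2] + B[2][1] = 9 + 9 = 18) = -2 (attained at k = 0)
  C[1][2] = min over k of (A[1][0] + B[0][2] = 1 + -3 = -2, A[1][1] + B[1][2] = -1 + 6 = 5, A[1][2] + B[2][2] = 9 + 0 = 9) = -2 (attained at k = 0)
  C[2][0] = min over k of (A[2][0] + B[0][0] = -2 + 6 = 4, A[2][1] + B[1][0] = 9 + -3 = 6, A[2][2] + B[2][0] = -1 + 5 = 4) = 4 (attained at k = 0)
  C[2][1] = min over k of (A[2][0] + B[0][1] = -2 + -3 = -5, A[2][1] + B[1][1] = 9 + 7 = 16, A[2][2] + B[2][1] = -1 + 9 = 8) = -5 (attained at k = 0)
  C[2][2] = min over k of (A[2][0] + B[0][2] = -2 + -3 = -5, A[2][1] + B[1][2] = 9 + 6 = 15, A[2][2] + B[2][2] = -1 + 0 = -1) = -5 (attained at k = 0)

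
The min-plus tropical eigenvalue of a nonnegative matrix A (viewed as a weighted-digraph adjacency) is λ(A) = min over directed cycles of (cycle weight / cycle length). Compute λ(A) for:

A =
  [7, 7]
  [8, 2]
λ(A) = 2

Enumerate directed cycles and compute their means (weight / length). Sample:
  cycle 0 → 0: weight = 7, length = 1, mean = 7/1 ≈ 7.000
  cycle 1 → 1: weight = 2, length = 1, mean = 2/1 ≈ 2.000
  cycle 0 → 1 → 0: weight = 15, length = 2, mean = 15/2 ≈ 7.500
  cycle 1 → 0 → 1: weight = 15, length = 2, mean = 15/2 ≈ 7.500
Minimum mean = 2.000, attained e.g. along the cycle 1 → 1 with weight 2 and length 1. So λ(A) = 2/1 = 2.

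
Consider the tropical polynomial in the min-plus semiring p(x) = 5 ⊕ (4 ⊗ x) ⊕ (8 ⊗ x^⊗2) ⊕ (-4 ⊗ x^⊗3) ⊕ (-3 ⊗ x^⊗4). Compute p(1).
p(1) = -1

A tropical monomial a ⊗ x^⊗i evaluates to a + i · x. Evaluating each term at x = 1:
  Term 0 contributes 5 + 0 · 1 = 5
  Term 1 contributes 4 + 1 · 1 = 5
  Term 2 contributes 8 + 2 · 1 = 10
  Term 3 contributes -4 + 3 · 1 = -1
  Term 4 contributes -3 + 4 · 1 = 1
p(1) = ⊕ of these = min[5, 5, 10, -1, 1] = -1.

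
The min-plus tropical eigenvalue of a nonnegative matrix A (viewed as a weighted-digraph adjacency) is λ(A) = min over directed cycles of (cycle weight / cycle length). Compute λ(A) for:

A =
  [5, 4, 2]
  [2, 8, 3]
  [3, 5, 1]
λ(A) = 1

Enumerate directed cycles and compute their means (weight / length). Sample:
  cycle 0 → 0: weight = 5, length = 1, mean = 5/1 ≈ 5.000
  cycle 1 → 1: weight = 8, length = 1, mean = 8/1 ≈ 8.000
  cycle 2 → 2: weight = 1, length = 1, mean = 1/1 ≈ 1.000
  cycle 0 → 1 → 0: weight = 6, length = 2, mean = 6/2 ≈ 3.000
  cycle 0 → 2 → 0: weight = 5, length = 2, mean = 5/2 ≈ 2.500
  cycle 1 → 0 → 1: weight = 6, length = 2, mean = 6/2 ≈ 3.000
Minimum mean = 1.000, attained e.g. along the cycle 2 → 2 with weight 1 and length 1. So λ(A) = 1/1 = 1.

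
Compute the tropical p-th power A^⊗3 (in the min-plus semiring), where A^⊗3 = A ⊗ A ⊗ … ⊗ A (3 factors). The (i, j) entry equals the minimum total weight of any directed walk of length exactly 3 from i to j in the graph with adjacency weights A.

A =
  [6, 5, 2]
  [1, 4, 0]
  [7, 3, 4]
A^⊗3 =
  [6, 8, 5]
  [4, 6, 3]
  [8, 6, 6]

Each entry (A^⊗3)_ij equals the minimum over all length-3 walks i = v_0 → v_1 → … → v_3 = j of Σ_t A[v_t][v_{t+1}]. For example, for (i, j) = (0, 2) we minimise over 9 possible intermediate vertex sequences; the minimum is 5, attained along the walk 0 → 2 → 1 → 2.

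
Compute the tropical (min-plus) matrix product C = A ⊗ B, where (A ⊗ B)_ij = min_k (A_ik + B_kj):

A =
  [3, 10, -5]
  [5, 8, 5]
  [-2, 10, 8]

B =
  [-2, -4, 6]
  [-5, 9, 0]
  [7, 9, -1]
A ⊗ B =
  [1, -1, -6]
  [3, 1, 4]
  [-4, -6, 4]

Apply the min-plus product entry-by-entry:
  C[0][0] = min over k of (A[0][0] + B[0][0] = 3 + -2 = 1, A[0][1] + B[1][0] = 10 + -5 = 5, A[0][2] + B[2][0] = -5 + 7 = 2) = 1 (attained at k = 0)
  C[0][1] = min over k of (A[0][0] + B[0][1] = 3 + -4 = -1, A[0][1] + B[1][1] = 10 + 9 = 19, A[0][2] + B[2][1] = -5 + 9 = 4) = -1 (attained at k = 0)
  C[0][2] = min over k of (A[0][0] + B[0][2] = 3 + 6 = 9, A[0][1] + B[1][2] = 10 + 0 = 10, A[0][2] + B[2][2] = -5 + -1 = -6) = -6 (attained at k = 2)
  C[1][0] = min over k of (A[1][0] + B[0][0] = 5 + -2 = 3, A[1][1] + B[1][0] = 8 + -5 = 3, A[1][2] + B[2][0] = 5 + 7 = 12) = 3 (attained at k = 0)
  C[1][1] = min over k of (A[1][0] + B[0][1] = 5 + -4 = 1, A[1][1] + B[1][1] = 8 + 9 = 17, A[1][2] + B[2][1] = 5 + 9 = 14) = 1 (attained at k = 0)
  C[1][2] = min over k of (A[1][0] + B[0][2] = 5 + 6 = 11, A[1][1] + B[1][2] = 8 + 0 = 8, A[1][2] + B[2][2] = 5 + -1 = 4) = 4 (attained at k = 2)
  C[2][0] = min over k of (A[2][0] + B[0][0] = -2 + -2 = -4, A[2][1] + B[1][0] = 10 + -5 = 5, A[2][2] + B[2][0] = 8 + 7 = 15) = -4 (attained at k = 0)
  C[2][1] = min over k of (A[2][0] + B[0][1] = -2 + -4 = -6, A[2][1] + B[1][1] = 10 + 9 = 19, A[2][2] + B[2][1] = 8 + 9 = 17) = -6 (attained at k = 0)
  C[2][2] = min over k of (A[2][0] + B[0][2] = -2 + 6 = 4, A[2][1] + B[1][2] = 10 + 0 = 10, A[2][2] + B[2][2] = 8 + -1 = 7) = 4 (attained at k = 0)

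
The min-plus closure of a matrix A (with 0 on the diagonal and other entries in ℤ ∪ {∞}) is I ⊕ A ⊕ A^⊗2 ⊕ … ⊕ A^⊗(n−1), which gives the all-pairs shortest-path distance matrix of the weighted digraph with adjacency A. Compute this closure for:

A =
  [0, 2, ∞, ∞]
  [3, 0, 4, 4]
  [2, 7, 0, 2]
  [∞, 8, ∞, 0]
Closure =
  [0, 2, 6, 6]
  [3, 0, 4, 4]
  [2, 4, 0, 2]
  [11, 8, 12, 0]

This is the Floyd-Warshall all-pairs shortest-path computation. For each intermediate vertex k = 0, 1, …, 3, update dist[i][j] ← min(dist[i][j], dist[i][k] + dist[k][j]). The final matrix gives, for each (i, j), the minimum total weight of any directed path from i to j (possibly empty when i = j).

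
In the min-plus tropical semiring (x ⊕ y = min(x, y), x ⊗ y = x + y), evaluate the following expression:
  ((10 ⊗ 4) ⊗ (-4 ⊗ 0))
((10 ⊗ 4) ⊗ (-4 ⊗ 0)) = 10

Expand innermost to outermost. Recall ⊕ takes the minimum of its arguments and ⊗ takes their sum. Working out the expression ((10 ⊗ 4) ⊗ (-4 ⊗ 0)) gives 10.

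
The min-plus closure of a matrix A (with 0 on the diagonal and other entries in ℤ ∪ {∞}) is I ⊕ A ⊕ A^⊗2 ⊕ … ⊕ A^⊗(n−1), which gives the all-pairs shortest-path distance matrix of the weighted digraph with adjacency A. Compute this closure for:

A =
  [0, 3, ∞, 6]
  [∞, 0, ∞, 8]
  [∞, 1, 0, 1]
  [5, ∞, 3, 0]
Closure =
  [0, 3, 9, 6]
  [13, 0, 11, 8]
  [6, 1, 0, 1]
  [5, 4, 3, 0]

This is the Floyd-Warshall all-pairs shortest-path computation. For each intermediate vertex k = 0, 1, …, 3, update dist[i][j] ← min(dist[i][j], dist[i][k] + dist[k][j]). The final matrix gives, for each (i, j), the minimum total weight of any directed path from i to j (possibly empty when i = j).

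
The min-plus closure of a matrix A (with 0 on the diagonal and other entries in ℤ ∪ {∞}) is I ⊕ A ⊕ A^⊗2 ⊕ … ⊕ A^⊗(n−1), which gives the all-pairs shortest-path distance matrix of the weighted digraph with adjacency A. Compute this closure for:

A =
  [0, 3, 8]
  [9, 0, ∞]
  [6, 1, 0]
Closure =
  [0, 3, 8]
  [9, 0, 17]
  [6, 1, 0]

This is the Floyd-Warshall all-pairs shortest-path computation. For each intermediate vertex k = 0, 1, …, 2, update dist[i][j] ← min(dist[i][j], dist[i][k] + dist[k][j]). The final matrix gives, for each (i, j), the minimum total weight of any directed path from i to j (possibly empty when i = j).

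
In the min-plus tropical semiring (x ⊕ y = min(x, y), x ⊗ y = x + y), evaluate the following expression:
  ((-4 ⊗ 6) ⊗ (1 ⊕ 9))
((-4 ⊗ 6) ⊗ (1 ⊕ 9)) = 3

Expand innermost to outermost. Recall ⊕ takes the minimum of its arguments and ⊗ takes their sum. Working out the expression ((-4 ⊗ 6) ⊗ (1 ⊕ 9)) gives 3.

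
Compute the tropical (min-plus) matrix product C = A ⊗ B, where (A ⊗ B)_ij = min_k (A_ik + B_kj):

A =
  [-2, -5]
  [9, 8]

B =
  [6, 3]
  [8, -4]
A ⊗ B =
  [3, -9]
  [15, 4]

Apply the min-plus product entry-by-entry:
  C[0][0] = min over k of (A[0][0] + B[0][0] = -2 + 6 = 4, A[0][1] + B[1][0] = -5 + 8 = 3) = 3 (attained at k = 1)
  C[0][1] = min over k of (A[0][0] + B[0][1] = -2 + 3 = 1, A[0][1] + B[1][1] = -5 + -4 = -9) = -9 (attained at k = 1)
  C[1][0] = min over k of (A[1][0] + B[0][0] = 9 + 6 = 15, A[1][1] + B[1][0] = 8 + 8 = 16) = 15 (attained at k = 0)
  C[1][1] = min over k of (A[1][0] + B[0][1] = 9 + 3 = 12, A[1][1] + B[1][1] = 8 + -4 = 4) = 4 (attained at k = 1)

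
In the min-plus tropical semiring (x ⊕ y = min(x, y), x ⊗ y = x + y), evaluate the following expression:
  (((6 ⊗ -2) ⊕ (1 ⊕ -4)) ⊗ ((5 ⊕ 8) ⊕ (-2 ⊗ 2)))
(((6 ⊗ -2) ⊕ (1 ⊕ -4)) ⊗ ((5 ⊕ 8) ⊕ (-2 ⊗ 2))) = -4

Expand innermost to outermost. Recall ⊕ takes the minimum of its arguments and ⊗ takes their sum. Working out the expression (((6 ⊗ -2) ⊕ (1 ⊕ -4)) ⊗ ((5 ⊕ 8) ⊕ (-2 ⊗ 2))) gives -4.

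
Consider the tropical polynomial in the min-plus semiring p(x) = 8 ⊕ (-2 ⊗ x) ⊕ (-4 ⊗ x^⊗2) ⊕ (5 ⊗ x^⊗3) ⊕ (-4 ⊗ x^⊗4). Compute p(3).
p(3) = 1

A tropical monomial a ⊗ x^⊗i evaluates to a + i · x. Evaluating each term at x = 3:
  Term 0 contributes 8 + 0 · 3 = 8
  Term 1 contributes -2 + 1 · 3 = 1
  Term 2 contributes -4 + 2 · 3 = 2
  Term 3 contributes 5 + 3 · 3 = 14
  Term 4 contributes -4 + 4 · 3 = 8
p(3) = ⊕ of these = min[8, 1, 2, 14, 8] = 1.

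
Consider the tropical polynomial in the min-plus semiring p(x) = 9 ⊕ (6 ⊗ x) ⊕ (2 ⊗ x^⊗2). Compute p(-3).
p(-3) = -4

A tropical monomial a ⊗ x^⊗i evaluates to a + i · x. Evaluating each term at x = -3:
  Term 0 contributes 9 + 0 · -3 = 9
  Term 1 contributes 6 + 1 · -3 = 3
  Term 2 contributes 2 + 2 · -3 = -4
p(-3) = ⊕ of these = min[9, 3, -4] = -4.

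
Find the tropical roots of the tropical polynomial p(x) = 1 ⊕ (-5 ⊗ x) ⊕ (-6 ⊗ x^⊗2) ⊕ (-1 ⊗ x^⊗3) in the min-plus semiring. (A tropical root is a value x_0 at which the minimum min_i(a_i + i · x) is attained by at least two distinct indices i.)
Roots: {-5, 1, 6}

Each tropical root is a break point of the lower envelope of the lines y = a_i + i · x (there are 4 lines, with slopes 0, 1, ..., 3). Only the lines that attain the minimum somewhere contribute to roots; other lines are dominated. Here the surviving (envelope) indices are i = 3, i = 2, i = 1, i = 0.
Intersections between consecutive envelope lines give the roots: for adjacent envelope indices i < j the intersection is x = (a_i − a_j) / (j − i). Reading off the sorted break points: {-5, 1, 6}.
Verification: at each break x_0, at least two indices attain the minimum of min_i(a_i + i · x_0).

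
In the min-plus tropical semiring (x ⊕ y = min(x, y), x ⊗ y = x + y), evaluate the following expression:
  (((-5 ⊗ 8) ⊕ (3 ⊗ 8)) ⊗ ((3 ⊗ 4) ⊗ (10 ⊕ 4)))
(((-5 ⊗ 8) ⊕ (3 ⊗ 8)) ⊗ ((3 ⊗ 4) ⊗ (10 ⊕ 4))) = 14

Expand innermost to outermost. Recall ⊕ takes the minimum of its arguments and ⊗ takes their sum. Working out the expression (((-5 ⊗ 8) ⊕ (3 ⊗ 8)) ⊗ ((3 ⊗ 4) ⊗ (10 ⊕ 4))) gives 14.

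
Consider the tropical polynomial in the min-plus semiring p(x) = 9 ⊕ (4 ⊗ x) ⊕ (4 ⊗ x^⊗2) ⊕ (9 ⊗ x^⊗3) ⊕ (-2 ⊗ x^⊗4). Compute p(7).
p(7) = 9

A tropical monomial a ⊗ x^⊗i evaluates to a + i · x. Evaluating each term at x = 7:
  Term 0 contributes 9 + 0 · 7 = 9
  Term 1 contributes 4 + 1 · 7 = 11
  Term 2 contributes 4 + 2 · 7 = 18
  Term 3 contributes 9 + 3 · 7 = 30
  Term 4 contributes -2 + 4 · 7 = 26
p(7) = ⊕ of these = min[9, 11, 18, 30, 26] = 9.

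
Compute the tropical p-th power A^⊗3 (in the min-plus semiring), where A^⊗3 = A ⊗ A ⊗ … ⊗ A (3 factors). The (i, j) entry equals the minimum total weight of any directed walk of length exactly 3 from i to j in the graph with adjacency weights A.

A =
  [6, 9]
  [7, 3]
A^⊗3 =
  [18, 15]
  [13, 9]

Each entry (A^⊗3)_ij equals the minimum over all length-3 walks i = v_0 → v_1 → … → v_3 = j of Σ_t A[v_t][v_{t+1}]. For example, for (i, j) = (0, 1) we minimise over 4 possible intermediate vertex sequences; the minimum is 15, attained along the walk 0 → 1 → 1 → 1.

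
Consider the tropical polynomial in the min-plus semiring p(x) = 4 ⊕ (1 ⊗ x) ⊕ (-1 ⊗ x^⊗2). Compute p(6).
p(6) = 4

A tropical monomial a ⊗ x^⊗i evaluates to a + i · x. Evaluating each term at x = 6:
  Term 0 contributes 4 + 0 · 6 = 4
  Term 1 contributes 1 + 1 · 6 = 7
  Term 2 contributes -1 + 2 · 6 = 11
p(6) = ⊕ of these = min[4, 7, 11] = 4.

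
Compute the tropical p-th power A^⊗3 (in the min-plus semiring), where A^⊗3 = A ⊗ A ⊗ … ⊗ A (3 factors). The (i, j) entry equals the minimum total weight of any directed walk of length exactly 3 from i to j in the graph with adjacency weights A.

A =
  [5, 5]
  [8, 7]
A^⊗3 =
  [15, 15]
  [18, 18]

Each entry (A^⊗3)_ij equals the minimum over all length-3 walks i = v_0 → v_1 → … → v_3 = j of Σ_t A[v_t][v_{t+1}]. For example, for (i, j) = (0, 1) we minimise over 4 possible intermediate vertex sequences; the minimum is 15, attained along the walk 0 → 0 → 0 → 1.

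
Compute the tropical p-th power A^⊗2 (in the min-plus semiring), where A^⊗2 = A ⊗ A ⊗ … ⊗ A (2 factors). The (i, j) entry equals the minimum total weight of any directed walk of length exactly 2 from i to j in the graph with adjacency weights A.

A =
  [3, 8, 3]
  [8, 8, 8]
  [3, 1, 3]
A^⊗2 =
  [6, 4, 6]
  [11, 9, 11]
  [6, 4, 6]

Each entry (A^⊗2)_ij equals the minimum over all length-2 walks i = v_0 → v_1 → … → v_2 = j of Σ_t A[v_t][v_{t+1}]. For example, for (i, j) = (0, 2) we minimise over 3 possible intermediate vertex sequences; the minimum is 6, attained along the walk 0 → 0 → 2.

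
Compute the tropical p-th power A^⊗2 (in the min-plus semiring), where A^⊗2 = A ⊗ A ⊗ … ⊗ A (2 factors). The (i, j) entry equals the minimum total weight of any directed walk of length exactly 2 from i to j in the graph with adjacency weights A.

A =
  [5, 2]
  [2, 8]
A^⊗2 =
  [4, 7]
  [7, 4]

Each entry (A^⊗2)_ij equals the minimum over all length-2 walks i = v_0 → v_1 → … → v_2 = j of Σ_t A[v_t][v_{t+1}]. For example, for (i, j) = (0, 1) we minimise over 2 possible intermediate vertex sequences; the minimum is 7, attained along the walk 0 → 0 → 1.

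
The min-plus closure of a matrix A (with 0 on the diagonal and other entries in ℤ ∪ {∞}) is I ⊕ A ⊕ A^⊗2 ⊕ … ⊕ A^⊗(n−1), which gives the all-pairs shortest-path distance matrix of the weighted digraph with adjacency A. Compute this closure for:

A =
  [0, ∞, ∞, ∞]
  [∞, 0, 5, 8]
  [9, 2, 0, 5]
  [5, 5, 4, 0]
Closure =
  [0, ∞, ∞, ∞]
  [13, 0, 5, 8]
  [9, 2, 0, 5]
  [5, 5, 4, 0]

This is the Floyd-Warshall all-pairs shortest-path computation. For each intermediate vertex k = 0, 1, …, 3, update dist[i][j] ← min(dist[i][j], dist[i][k] + dist[k][j]). The final matrix gives, for each (i, j), the minimum total weight of any directed path from i to j (possibly empty when i = j).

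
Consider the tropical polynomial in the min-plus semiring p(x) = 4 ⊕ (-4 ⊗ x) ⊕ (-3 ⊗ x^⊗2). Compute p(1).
p(1) = -3

A tropical monomial a ⊗ x^⊗i evaluates to a + i · x. Evaluating each term at x = 1:
  Term 0 contributes 4 + 0 · 1 = 4
  Term 1 contributes -4 + 1 · 1 = -3
  Term 2 contributes -3 + 2 · 1 = -1
p(1) = ⊕ of these = min[4, -3, -1] = -3.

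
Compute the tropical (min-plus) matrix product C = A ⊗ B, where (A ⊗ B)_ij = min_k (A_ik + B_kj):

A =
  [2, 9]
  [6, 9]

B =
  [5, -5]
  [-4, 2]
A ⊗ B =
  [5, -3]
  [5, 1]

Apply the min-plus product entry-by-entry:
  C[0][0] = min over k of (A[0][0] + B[0][0] = 2 + 5 = 7, A[0][1] + B[1][0] = 9 + -4 = 5) = 5 (attained at k = 1)
  C[0][1] = min over k of (A[0][0] + B[0][1] = 2 + -5 = -3, A[0][1] + B[1][1] = 9 + 2 = 11) = -3 (attained at k = 0)
  C[1][0] = min over k of (A[1][0] + B[0][0] = 6 + 5 = 11, A[1][1] + B[1][0] = 9 + -4 = 5) = 5 (attained at k = 1)
  C[1][1] = min over k of (A[1][0] + B[0][1] = 6 + -5 = 1, A[1][1] + B[1][1] = 9 + 2 = 11) = 1 (attained at k = 0)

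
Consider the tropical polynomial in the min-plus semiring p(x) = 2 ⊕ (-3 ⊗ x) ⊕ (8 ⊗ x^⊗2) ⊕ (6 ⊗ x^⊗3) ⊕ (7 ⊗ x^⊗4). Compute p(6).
p(6) = 2

A tropical monomial a ⊗ x^⊗i evaluates to a + i · x. Evaluating each term at x = 6:
  Term 0 contributes 2 + 0 · 6 = 2
  Term 1 contributes -3 + 1 · 6 = 3
  Term 2 contributes 8 + 2 · 6 = 20
  Term 3 contributes 6 + 3 · 6 = 24
  Term 4 contributes 7 + 4 · 6 = 31
p(6) = ⊕ of these = min[2, 3, 20, 24, 31] = 2.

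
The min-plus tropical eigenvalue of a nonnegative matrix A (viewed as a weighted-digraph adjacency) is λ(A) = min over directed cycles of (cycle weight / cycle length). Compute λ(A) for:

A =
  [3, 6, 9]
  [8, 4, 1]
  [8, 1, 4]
λ(A) = 1

Enumerate directed cycles and compute their means (weight / length). Sample:
  cycle 0 → 0: weight = 3, length = 1, mean = 3/1 ≈ 3.000
  cycle 1 → 1: weight = 4, length = 1, mean = 4/1 ≈ 4.000
  cycle 2 → 2: weight = 4, length = 1, mean = 4/1 ≈ 4.000
  cycle 0 → 1 → 0: weight = 14, length = 2, mean = 14/2 ≈ 7.000
  cycle 0 → 2 → 0: weight = 17, length = 2, mean = 17/2 ≈ 8.500
  cycle 1 → 0 → 1: weight = 14, length = 2, mean = 14/2 ≈ 7.000
Minimum mean = 1.000, attained e.g. along the cycle 1 → 2 → 1 with weight 2 and length 2. So λ(A) = 2/2 = 1.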